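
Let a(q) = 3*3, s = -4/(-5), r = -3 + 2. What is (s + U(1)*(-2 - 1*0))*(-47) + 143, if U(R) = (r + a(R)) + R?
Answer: 4757/5 ≈ 951.40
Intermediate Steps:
r = -1
s = ⅘ (s = -4*(-⅕) = ⅘ ≈ 0.80000)
a(q) = 9
U(R) = 8 + R (U(R) = (-1 + 9) + R = 8 + R)
(s + U(1)*(-2 - 1*0))*(-47) + 143 = (⅘ + (8 + 1)*(-2 - 1*0))*(-47) + 143 = (⅘ + 9*(-2 + 0))*(-47) + 143 = (⅘ + 9*(-2))*(-47) + 143 = (⅘ - 18)*(-47) + 143 = -86/5*(-47) + 143 = 4042/5 + 143 = 4757/5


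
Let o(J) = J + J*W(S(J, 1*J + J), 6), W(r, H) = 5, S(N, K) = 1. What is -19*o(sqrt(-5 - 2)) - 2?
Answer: -2 - 114*I*sqrt(7) ≈ -2.0 - 301.62*I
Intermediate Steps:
o(J) = 6*J (o(J) = J + J*5 = J + 5*J = 6*J)
-19*o(sqrt(-5 - 2)) - 2 = -114*sqrt(-5 - 2) - 2 = -114*sqrt(-7) - 2 = -114*I*sqrt(7) - 2 = -2 - 114*I*sqrt(7)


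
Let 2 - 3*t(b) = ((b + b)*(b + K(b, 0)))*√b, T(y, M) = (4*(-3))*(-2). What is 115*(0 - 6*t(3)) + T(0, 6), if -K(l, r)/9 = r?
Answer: -436 + 4140*√3 ≈ 6734.7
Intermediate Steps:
T(y, M) = 24 (T(y, M) = -12*(-2) = 24)
K(l, r) = -9*r
t(b) = ⅔ - 2*b^(5/2)/3 (t(b) = ⅔ - (b + b)*(b - 9*0)*√b/3 = ⅔ - (2*b)*(b + 0)*√b/3 = ⅔ - (2*b)*b*√b/3 = ⅔ - 2*b²*√b/3 = ⅔ - 2*b^(5/2)/3)
115*(0 - 6*t(3)) + T(0, 6) = 115*(0 - 6*(⅔ - 6*√3)) + 24 = 115*(0 + (-4 + 36*√3)) + 24 = 115*(-4 + 36*√3) + 24 = (-460 + 4140*√3) + 24 = -436 + 4140*√3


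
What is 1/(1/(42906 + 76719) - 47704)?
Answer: -119625/5706590999 ≈ -2.0963e-5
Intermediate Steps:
1/(1/(42906 + 76719) - 47704) = 1/(1/119625 - 47704) = 1/(-5706590999/119625) = -119625/5706590999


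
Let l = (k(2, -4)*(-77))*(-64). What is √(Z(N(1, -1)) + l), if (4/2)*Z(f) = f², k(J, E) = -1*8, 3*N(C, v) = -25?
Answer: I*√1418014/6 ≈ 198.47*I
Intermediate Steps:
N(C, v) = -25/3 (N(C, v) = (⅓)*(-25) = -25/3)
k(J, E) = -8
Z(f) = f²/2
l = -39424 (l = -8*(-77)*(-64) = 616*(-64) = -39424)
√(Z(N(1, -1)) + l) = √((-25/3)²/2 - 39424) = √((½)*(625/9) - 39424) = √(625/18 - 39424) = √(-709007/18) = I*√1418014/6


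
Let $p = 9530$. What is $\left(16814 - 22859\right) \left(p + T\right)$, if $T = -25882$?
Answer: $98847840$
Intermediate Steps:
$\left(16814 - 22859\right) \left(p + T\right) = \left(16814 - 22859\right) \left(9530 - 25882\right) = \left(-6045\right) \left(-16352\right) = 98847840$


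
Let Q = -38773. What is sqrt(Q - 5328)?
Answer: I*sqrt(44101) ≈ 210.0*I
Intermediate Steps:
sqrt(Q - 5328) = sqrt(-38773 - 5328) = sqrt(-44101) = I*sqrt(44101)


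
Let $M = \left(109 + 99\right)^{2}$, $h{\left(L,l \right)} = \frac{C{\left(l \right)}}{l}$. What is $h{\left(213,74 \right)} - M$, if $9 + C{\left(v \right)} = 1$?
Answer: $- \frac{1600772}{37} \approx -43264.0$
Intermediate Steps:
$C{\left(v \right)} = -8$ ($C{\left(v \right)} = -9 + 1 = -8$)
$h{\left(L,l \right)} = - \frac{8}{l}$
$M = 43264$ ($M = 208^{2} = 43264$)
$h{\left(213,74 \right)} - M = - \frac{8}{74} - 43264 = \left(-8\right) \frac{1}{74} - 43264 = - \frac{4}{37} - 43264 = - \frac{1600772}{37}$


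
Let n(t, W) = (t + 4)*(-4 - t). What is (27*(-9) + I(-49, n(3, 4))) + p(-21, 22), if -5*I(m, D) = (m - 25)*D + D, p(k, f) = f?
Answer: -4682/5 ≈ -936.40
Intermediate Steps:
n(t, W) = (-4 - t)*(4 + t) (n(t, W) = (4 + t)*(-4 - t) = (-4 - t)*(4 + t))
I(m, D) = -D/5 - D*(-25 + m)/5 (I(m, D) = -((m - 25)*D + D)/5 = -((-25 + m)*D + D)/5 = -(D*(-25 + m) + D)/5 = -(D + D*(-25 + m))/5 = -D/5 - D*(-25 + m)/5)
(27*(-9) + I(-49, n(3, 4))) + p(-21, 22) = (27*(-9) + (-16 - 1*3² - 8*3)*(24 - 1*(-49))/5) + 22 = (-243 + (-16 - 1*9 - 24)*(24 + 49)/5) + 22 = (-243 + (⅕)*(-16 - 9 - 24)*73) + 22 = (-243 + (⅕)*(-49)*73) + 22 = (-243 - 3577/5) + 22 = -4792/5 + 22 = -4682/5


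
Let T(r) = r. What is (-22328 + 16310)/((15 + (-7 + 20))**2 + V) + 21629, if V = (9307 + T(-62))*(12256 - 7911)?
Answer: 289614535781/13390103 ≈ 21629.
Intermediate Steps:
V = 40169525 (V = (9307 - 62)*(12256 - 7911) = 9245*4345 = 40169525)
(-22328 + 16310)/((15 + (-7 + 20))**2 + V) + 21629 = (-22328 + 16310)/((15 + (-7 + 20))**2 + 40169525) + 21629 = -6018/((15 + 13)**2 + 40169525) + 21629 = -6018/(28**2 + 40169525) + 21629 = -6018/(784 + 40169525) + 21629 = -6018/40170309 + 21629 = -6018*1/40170309 + 21629 = -2006/13390103 + 21629 = 289614535781/13390103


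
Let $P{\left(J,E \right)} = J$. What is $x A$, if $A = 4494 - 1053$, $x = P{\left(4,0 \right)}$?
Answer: $13764$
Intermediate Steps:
$x = 4$
$A = 3441$ ($A = 4494 - 1053 = 3441$)
$x A = 4 \cdot 3441 = 13764$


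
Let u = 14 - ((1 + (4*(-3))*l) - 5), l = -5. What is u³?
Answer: -74088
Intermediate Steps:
u = -42 (u = 14 - ((1 + (4*(-3))*(-5)) - 5) = 14 - ((1 - 12*(-5)) - 5) = 14 - ((1 + 60) - 5) = 14 - (61 - 5) = 14 - 1*56 = 14 - 56 = -42)
u³ = (-42)³ = -74088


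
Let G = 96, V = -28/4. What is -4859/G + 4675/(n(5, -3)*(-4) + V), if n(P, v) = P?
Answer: -193331/864 ≈ -223.76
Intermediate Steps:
V = -7 (V = -28*1/4 = -7)
-4859/G + 4675/(n(5, -3)*(-4) + V) = -4859/96 + 4675/(5*(-4) - 7) = -4859*1/96 + 4675/(-20 - 7) = -4859/96 + 4675/(-27) = -4859/96 + 4675*(-1/27) = -4859/96 - 4675/27 = -193331/864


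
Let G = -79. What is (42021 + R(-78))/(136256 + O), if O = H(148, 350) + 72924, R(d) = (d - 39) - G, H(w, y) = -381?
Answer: 41983/208799 ≈ 0.20107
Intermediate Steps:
R(d) = 40 + d (R(d) = (d - 39) - 1*(-79) = (-39 + d) + 79 = 40 + d)
O = 72543 (O = -381 + 72924 = 72543)
(42021 + R(-78))/(136256 + O) = (42021 + (40 - 78))/(136256 + 72543) = (42021 - 38)/208799 = 41983*(1/208799) = 41983/208799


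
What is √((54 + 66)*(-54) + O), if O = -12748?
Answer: 2*I*√4807 ≈ 138.67*I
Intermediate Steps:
√((54 + 66)*(-54) + O) = √((54 + 66)*(-54) - 12748) = √(120*(-54) - 12748) = √(-6480 - 12748) = √(-19228) = 2*I*√4807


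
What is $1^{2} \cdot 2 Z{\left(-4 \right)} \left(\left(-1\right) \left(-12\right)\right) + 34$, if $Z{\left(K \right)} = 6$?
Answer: $178$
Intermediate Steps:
$1^{2} \cdot 2 Z{\left(-4 \right)} \left(\left(-1\right) \left(-12\right)\right) + 34 = 1^{2} \cdot 2 \cdot 6 \left(\left(-1\right) \left(-12\right)\right) + 34 = 1 \cdot 2 \cdot 6 \cdot 12 + 34 = 2 \cdot 6 \cdot 12 + 34 = 12 \cdot 12 + 34 = 144 + 34 = 178$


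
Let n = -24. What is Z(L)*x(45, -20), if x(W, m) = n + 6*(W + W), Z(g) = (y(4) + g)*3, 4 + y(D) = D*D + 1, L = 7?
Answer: 30960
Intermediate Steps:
y(D) = -3 + D² (y(D) = -4 + (D*D + 1) = -4 + (D² + 1) = -4 + (1 + D²) = -3 + D²)
Z(g) = 39 + 3*g (Z(g) = ((-3 + 4²) + g)*3 = ((-3 + 16) + g)*3 = (13 + g)*3 = 39 + 3*g)
x(W, m) = -24 + 12*W (x(W, m) = -24 + 6*(W + W) = -24 + 6*(2*W) = -24 + 12*W)
Z(L)*x(45, -20) = (39 + 3*7)*(-24 + 12*45) = (39 + 21)*(-24 + 540) = 60*516 = 30960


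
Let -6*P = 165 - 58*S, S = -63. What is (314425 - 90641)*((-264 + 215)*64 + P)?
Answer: -844225140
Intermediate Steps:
P = -1273/2 (P = -(165 - 58*(-63))/6 = -(165 + 3654)/6 = -1/6*3819 = -1273/2 ≈ -636.50)
(314425 - 90641)*((-264 + 215)*64 + P) = (314425 - 90641)*((-264 + 215)*64 - 1273/2) = 223784*(-49*64 - 1273/2) = 223784*(-3136 - 1273/2) = 223784*(-7545/2) = -844225140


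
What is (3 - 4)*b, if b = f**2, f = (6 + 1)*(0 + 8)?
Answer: -3136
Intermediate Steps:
f = 56 (f = 7*8 = 56)
b = 3136 (b = 56**2 = 3136)
(3 - 4)*b = (3 - 4)*3136 = -1*3136 = -3136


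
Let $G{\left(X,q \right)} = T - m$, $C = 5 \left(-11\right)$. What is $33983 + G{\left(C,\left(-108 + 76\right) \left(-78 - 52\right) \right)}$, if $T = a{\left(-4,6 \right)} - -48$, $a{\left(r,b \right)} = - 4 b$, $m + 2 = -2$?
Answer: $34011$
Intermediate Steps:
$m = -4$ ($m = -2 - 2 = -4$)
$C = -55$
$T = 24$ ($T = \left(-4\right) 6 - -48 = -24 + 48 = 24$)
$G{\left(X,q \right)} = 28$ ($G{\left(X,q \right)} = 24 - -4 = 24 + 4 = 28$)
$33983 + G{\left(C,\left(-108 + 76\right) \left(-78 - 52\right) \right)} = 33983 + 28 = 34011$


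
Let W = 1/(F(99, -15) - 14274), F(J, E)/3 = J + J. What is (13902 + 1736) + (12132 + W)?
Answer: 379893599/13680 ≈ 27770.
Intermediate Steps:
F(J, E) = 6*J (F(J, E) = 3*(J + J) = 3*(2*J) = 6*J)
W = -1/13680 (W = 1/(6*99 - 14274) = 1/(594 - 14274) = 1/(-13680) = -1/13680 ≈ -7.3099e-5)
(13902 + 1736) + (12132 + W) = (13902 + 1736) + (12132 - 1/13680) = 15638 + 165965759/13680 = 379893599/13680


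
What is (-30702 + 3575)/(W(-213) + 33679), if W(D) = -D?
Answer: -27127/33892 ≈ -0.80040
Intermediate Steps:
(-30702 + 3575)/(W(-213) + 33679) = (-30702 + 3575)/(-1*(-213) + 33679) = -27127/(213 + 33679) = -27127/33892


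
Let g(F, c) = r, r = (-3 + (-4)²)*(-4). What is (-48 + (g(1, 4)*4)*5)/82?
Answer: -544/41 ≈ -13.268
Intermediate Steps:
r = -52 (r = (-3 + 16)*(-4) = 13*(-4) = -52)
g(F, c) = -52
(-48 + (g(1, 4)*4)*5)/82 = (-48 - 52*4*5)/82 = (-48 - 208*5)*(1/82) = (-48 - 1040)*(1/82) = -1088*1/82 = -544/41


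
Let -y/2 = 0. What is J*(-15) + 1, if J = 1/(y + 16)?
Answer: 1/16 ≈ 0.062500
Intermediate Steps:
y = 0 (y = -2*0 = 0)
J = 1/16 (J = 1/(0 + 16) = 1/16 ≈ 0.062500)
J*(-15) + 1 = (1/16)*(-15) + 1 = -15/16 + 1 = 1/16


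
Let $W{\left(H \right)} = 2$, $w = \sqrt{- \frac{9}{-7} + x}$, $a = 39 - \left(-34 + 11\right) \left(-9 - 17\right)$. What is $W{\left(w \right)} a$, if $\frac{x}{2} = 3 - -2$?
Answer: $-1118$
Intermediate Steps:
$x = 10$ ($x = 2 \left(3 - -2\right) = 2 \left(3 + 2\right) = 2 \cdot 5 = 10$)
$a = -559$ ($a = 39 - \left(-23\right) \left(-26\right) = 39 - 598 = -559$)
$w = \frac{\sqrt{553}}{7}$ ($w = \sqrt{- \frac{9}{-7} + 10} = \sqrt{\left(-9\right) \left(- \frac{1}{7}\right) + 10} = \sqrt{\frac{9}{7} + 10} = \sqrt{\frac{79}{7}} = \frac{\sqrt{553}}{7} \approx 3.3594$)
$W{\left(w \right)} a = 2 \left(-559\right) = -1118$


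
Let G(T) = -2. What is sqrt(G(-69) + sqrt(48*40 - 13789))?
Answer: sqrt(-2 + I*sqrt(11869)) ≈ 7.3131 + 7.4486*I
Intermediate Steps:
sqrt(G(-69) + sqrt(48*40 - 13789)) = sqrt(-2 + sqrt(48*40 - 13789)) = sqrt(-2 + sqrt(1920 - 13789)) = sqrt(-2 + sqrt(-11869)) = sqrt(-2 + I*sqrt(11869))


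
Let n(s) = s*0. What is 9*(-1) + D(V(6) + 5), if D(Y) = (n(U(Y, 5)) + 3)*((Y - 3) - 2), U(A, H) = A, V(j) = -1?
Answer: -12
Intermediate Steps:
n(s) = 0
D(Y) = -15 + 3*Y (D(Y) = (0 + 3)*((Y - 3) - 2) = 3*((-3 + Y) - 2) = 3*(-5 + Y) = -15 + 3*Y)
9*(-1) + D(V(6) + 5) = 9*(-1) + (-15 + 3*(-1 + 5)) = -9 + (-15 + 3*4) = -9 + (-15 + 12) = -9 - 3 = -12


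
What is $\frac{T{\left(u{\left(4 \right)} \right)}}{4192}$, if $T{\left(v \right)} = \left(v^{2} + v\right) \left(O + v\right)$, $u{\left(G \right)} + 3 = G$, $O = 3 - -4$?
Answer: $\frac{1}{262} \approx 0.0038168$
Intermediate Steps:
$O = 7$ ($O = 3 + 4 = 7$)
$u{\left(G \right)} = -3 + G$
$T{\left(v \right)} = \left(7 + v\right) \left(v + v^{2}\right)$ ($T{\left(v \right)} = \left(v^{2} + v\right) \left(7 + v\right) = \left(v + v^{2}\right) \left(7 + v\right) = \left(7 + v\right) \left(v + v^{2}\right)$)
$\frac{T{\left(u{\left(4 \right)} \right)}}{4192} = \frac{\left(-3 + 4\right) \left(7 + \left(-3 + 4\right)^{2} + 8 \left(-3 + 4\right)\right)}{4192} = \frac{1 \left(7 + 1^{2} + 8 \cdot 1\right)}{4192} = \frac{1 \left(7 + 1 + 8\right)}{4192} = \frac{1 \cdot 16}{4192} = \frac{1}{4192} \cdot 16 = \frac{1}{262}$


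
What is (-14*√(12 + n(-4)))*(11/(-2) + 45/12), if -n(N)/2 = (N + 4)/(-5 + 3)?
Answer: 49*√3 ≈ 84.870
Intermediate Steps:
n(N) = 4 + N (n(N) = -2*(N + 4)/(-5 + 3) = -2*(4 + N)/(-2) = -2*(4 + N)*(-1)/2 = -2*(-2 - N/2) = 4 + N)
(-14*√(12 + n(-4)))*(11/(-2) + 45/12) = (-14*√(12 + (4 - 4)))*(11/(-2) + 45/12) = (-14*√(12 + 0))*(11*(-½) + 45*(1/12)) = (-28*√3)*(-11/2 + 15/4) = -28*√3*(-7/4) = 49*√3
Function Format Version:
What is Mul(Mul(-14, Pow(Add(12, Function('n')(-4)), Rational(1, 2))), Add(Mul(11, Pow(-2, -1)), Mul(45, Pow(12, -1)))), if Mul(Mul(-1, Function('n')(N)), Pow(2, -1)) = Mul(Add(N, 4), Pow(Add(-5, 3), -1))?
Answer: Mul(49, Pow(3, Rational(1, 2))) ≈ 84.870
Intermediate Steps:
Function('n')(N) = Add(4, N) (Function('n')(N) = Mul(-2, Mul(Add(N, 4), Pow(Add(-5, 3), -1))) = Mul(-2, Mul(Add(4, N), Pow(-2, -1))) = Mul(-2, Mul(Add(4, N), Rational(-1, 2))) = Mul(-2, Add(-2, Mul(Rational(-1, 2), N))) = Add(4, N))
Mul(Mul(-14, Pow(Add(12, Function('n')(-4)), Rational(1, 2))), Add(Mul(11, Pow(-2, -1)), Mul(45, Pow(12, -1)))) = Mul(Mul(-14, Pow(Add(12, Add(4, -4)), Rational(1, 2))), Add(Mul(11, Pow(-2, -1)), Mul(45, Pow(12, -1)))) = Mul(Mul(-14, Pow(Add(12, 0), Rational(1, 2))), Add(Mul(11, Rational(-1, 2)), Mul(45, Rational(1, 12)))) = Mul(Mul(-14, Pow(12, Rational(1, 2))), Add(Rational(-11, 2), Rational(15, 4))) = Mul(Mul(-14, Mul(2, Pow(3, Rational(1, 2)))), Rational(-7, 4)) = Mul(Mul(-28, Pow(3, Rational(1, 2))), Rational(-7, 4)) = Mul(49, Pow(3, Rational(1, 2)))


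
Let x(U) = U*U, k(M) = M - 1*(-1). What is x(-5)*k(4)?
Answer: 125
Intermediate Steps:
k(M) = 1 + M (k(M) = M + 1 = 1 + M)
x(U) = U**2
x(-5)*k(4) = (-5)**2*(1 + 4) = 25*5 = 125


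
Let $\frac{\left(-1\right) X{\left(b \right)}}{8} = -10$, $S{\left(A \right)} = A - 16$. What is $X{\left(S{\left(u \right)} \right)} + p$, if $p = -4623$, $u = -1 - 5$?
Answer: $-4543$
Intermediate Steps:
$u = -6$
$S{\left(A \right)} = -16 + A$ ($S{\left(A \right)} = A - 16 = -16 + A$)
$X{\left(b \right)} = 80$ ($X{\left(b \right)} = \left(-8\right) \left(-10\right) = 80$)
$X{\left(S{\left(u \right)} \right)} + p = 80 - 4623 = -4543$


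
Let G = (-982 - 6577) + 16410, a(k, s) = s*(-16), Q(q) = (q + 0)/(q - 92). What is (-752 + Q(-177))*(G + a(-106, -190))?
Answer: -2403301901/269 ≈ -8.9342e+6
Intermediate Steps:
Q(q) = q/(-92 + q)
a(k, s) = -16*s
G = 8851 (G = -7559 + 16410 = 8851)
(-752 + Q(-177))*(G + a(-106, -190)) = (-752 - 177/(-92 - 177))*(8851 - 16*(-190)) = (-752 - 177/(-269))*(8851 + 3040) = (-752 - 177*(-1/269))*11891 = (-752 + 177/269)*11891 = -202111/269*11891 = -2403301901/269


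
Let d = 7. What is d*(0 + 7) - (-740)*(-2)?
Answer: -1431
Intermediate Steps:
d*(0 + 7) - (-740)*(-2) = 7*(0 + 7) - (-740)*(-2) = 7*7 - 148*10 = 49 - 1480 = -1431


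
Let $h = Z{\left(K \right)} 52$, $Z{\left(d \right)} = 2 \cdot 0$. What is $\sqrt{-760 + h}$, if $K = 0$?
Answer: $2 i \sqrt{190} \approx 27.568 i$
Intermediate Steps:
$Z{\left(d \right)} = 0$
$h = 0$ ($h = 0 \cdot 52 = 0$)
$\sqrt{-760 + h} = \sqrt{-760 + 0} = \sqrt{-760} = 2 i \sqrt{190}$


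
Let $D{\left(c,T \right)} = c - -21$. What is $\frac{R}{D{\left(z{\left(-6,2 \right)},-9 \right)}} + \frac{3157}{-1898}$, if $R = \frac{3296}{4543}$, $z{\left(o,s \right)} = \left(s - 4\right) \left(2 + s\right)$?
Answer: $- \frac{13861035}{8622614} \approx -1.6075$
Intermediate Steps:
$z{\left(o,s \right)} = \left(-4 + s\right) \left(2 + s\right)$
$R = \frac{3296}{4543}$ ($R = 3296 \cdot \frac{1}{4543} = \frac{3296}{4543} \approx 0.72551$)
$D{\left(c,T \right)} = 21 + c$ ($D{\left(c,T \right)} = c + 21 = 21 + c$)
$\frac{R}{D{\left(z{\left(-6,2 \right)},-9 \right)}} + \frac{3157}{-1898} = \frac{3296}{4543 \left(21 - \left(12 - 4\right)\right)} + \frac{3157}{-1898} = \frac{3296}{4543 \left(21 - 8\right)} + 3157 \left(- \frac{1}{1898}\right) = \frac{3296}{4543 \left(21 - 8\right)} - \frac{3157}{1898} = \frac{3296}{4543 \cdot 13} - \frac{3157}{1898} = \frac{3296}{4543} \cdot \frac{1}{13} - \frac{3157}{1898} = \frac{3296}{59059} - \frac{3157}{1898} = - \frac{13861035}{8622614}$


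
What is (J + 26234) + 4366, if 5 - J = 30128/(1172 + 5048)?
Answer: 47583243/1555 ≈ 30600.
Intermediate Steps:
J = 243/1555 (J = 5 - 30128/(1172 + 5048) = 5 - 30128/6220 = 5 - 1*7532/1555 = 5 - 7532/1555 = 243/1555 ≈ 0.15627)
(J + 26234) + 4366 = (243/1555 + 26234) + 4366 = 40794113/1555 + 4366 = 47583243/1555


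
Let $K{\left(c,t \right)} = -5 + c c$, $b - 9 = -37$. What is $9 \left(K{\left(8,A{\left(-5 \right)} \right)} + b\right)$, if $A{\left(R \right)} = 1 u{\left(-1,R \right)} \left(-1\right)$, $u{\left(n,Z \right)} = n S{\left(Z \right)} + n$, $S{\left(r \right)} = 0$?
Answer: $279$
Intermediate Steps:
$b = -28$ ($b = 9 - 37 = -28$)
$u{\left(n,Z \right)} = n$ ($u{\left(n,Z \right)} = n 0 + n = 0 + n = n$)
$A{\left(R \right)} = 1$ ($A{\left(R \right)} = 1 \left(-1\right) \left(-1\right) = \left(-1\right) \left(-1\right) = 1$)
$K{\left(c,t \right)} = -5 + c^{2}$
$9 \left(K{\left(8,A{\left(-5 \right)} \right)} + b\right) = 9 \left(\left(-5 + 8^{2}\right) - 28\right) = 9 \left(\left(-5 + 64\right) - 28\right) = 9 \left(59 - 28\right) = 9 \cdot 31 = 279$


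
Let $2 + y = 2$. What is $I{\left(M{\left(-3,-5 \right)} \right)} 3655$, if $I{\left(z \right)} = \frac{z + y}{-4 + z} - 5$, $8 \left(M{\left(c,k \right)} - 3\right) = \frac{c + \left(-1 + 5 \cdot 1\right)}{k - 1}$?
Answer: $- \frac{1418140}{49} \approx -28942.0$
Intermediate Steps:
$y = 0$ ($y = -2 + 2 = 0$)
$M{\left(c,k \right)} = 3 + \frac{4 + c}{8 \left(-1 + k\right)}$ ($M{\left(c,k \right)} = 3 + \frac{\left(c + \left(-1 + 5 \cdot 1\right)\right) \frac{1}{k - 1}}{8} = 3 + \frac{\left(c + \left(-1 + 5\right)\right) \frac{1}{-1 + k}}{8} = 3 + \frac{\left(c + 4\right) \frac{1}{-1 + k}}{8} = 3 + \frac{\left(4 + c\right) \frac{1}{-1 + k}}{8} = 3 + \frac{\frac{1}{-1 + k} \left(4 + c\right)}{8} = 3 + \frac{4 + c}{8 \left(-1 + k\right)}$)
$I{\left(z \right)} = -5 + \frac{z}{-4 + z}$ ($I{\left(z \right)} = \frac{z + 0}{-4 + z} - 5 = \frac{z}{-4 + z} - 5 = -5 + \frac{z}{-4 + z}$)
$I{\left(M{\left(-3,-5 \right)} \right)} 3655 = \frac{4 \left(5 - \frac{-20 - 3 + 24 \left(-5\right)}{8 \left(-1 - 5\right)}\right)}{-4 + \frac{-20 - 3 + 24 \left(-5\right)}{8 \left(-1 - 5\right)}} 3655 = \frac{4 \left(5 - \frac{-20 - 3 - 120}{8 \left(-6\right)}\right)}{-4 + \frac{-20 - 3 - 120}{8 \left(-6\right)}} 3655 = \frac{4 \left(5 - \frac{1}{8} \left(- \frac{1}{6}\right) \left(-143\right)\right)}{-4 + \frac{1}{8} \left(- \frac{1}{6}\right) \left(-143\right)} 3655 = \frac{4 \left(5 - \frac{143}{48}\right)}{-4 + \frac{143}{48}} \cdot 3655 = \frac{4 \left(5 - \frac{143}{48}\right)}{- \frac{49}{48}} \cdot 3655 = 4 \left(- \frac{48}{49}\right) \frac{97}{48} \cdot 3655 = \left(- \frac{388}{49}\right) 3655 = - \frac{1418140}{49}$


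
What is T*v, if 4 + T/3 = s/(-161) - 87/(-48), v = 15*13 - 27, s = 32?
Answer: -55323/46 ≈ -1202.7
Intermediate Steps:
v = 168 (v = 195 - 27 = 168)
T = -18441/2576 (T = -12 + 3*(32/(-161) - 87/(-48)) = -12 + 3*(32*(-1/161) - 87*(-1/48)) = -12 + 3*(-32/161 + 29/16) = -12 + 3*(4157/2576) = -12 + 12471/2576 = -18441/2576 ≈ -7.1588)
T*v = -18441/2576*168 = -55323/46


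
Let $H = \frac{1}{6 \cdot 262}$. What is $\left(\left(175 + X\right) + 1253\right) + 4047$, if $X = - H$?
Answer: $\frac{8606699}{1572} \approx 5475.0$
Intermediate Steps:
$H = \frac{1}{1572} \approx 0.00063613$
$X = - \frac{1}{1572}$ ($X = \left(-1\right) \frac{1}{1572} = - \frac{1}{1572} \approx -0.00063613$)
$\left(\left(175 + X\right) + 1253\right) + 4047 = \left(\left(175 - \frac{1}{1572}\right) + 1253\right) + 4047 = \left(\frac{275099}{1572} + 1253\right) + 4047 = \frac{2244815}{1572} + 4047 = \frac{8606699}{1572}$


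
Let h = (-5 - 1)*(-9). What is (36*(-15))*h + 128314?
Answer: 99154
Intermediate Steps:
h = 54 (h = -6*(-9) = 54)
(36*(-15))*h + 128314 = (36*(-15))*54 + 128314 = -540*54 + 128314 = -29160 + 128314 = 99154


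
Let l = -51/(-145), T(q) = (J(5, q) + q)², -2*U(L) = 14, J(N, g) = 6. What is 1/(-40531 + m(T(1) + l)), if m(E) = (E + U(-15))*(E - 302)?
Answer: -21025/1077133669 ≈ -1.9519e-5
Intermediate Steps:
U(L) = -7 (U(L) = -½*14 = -7)
T(q) = (6 + q)²
l = 51/145 (l = -51*(-1/145) = 51/145 ≈ 0.35172)
m(E) = (-302 + E)*(-7 + E) (m(E) = (E - 7)*(E - 302) = (-7 + E)*(-302 + E) = (-302 + E)*(-7 + E))
1/(-40531 + m(T(1) + l)) = 1/(-40531 + (2114 + ((6 + 1)² + 51/145)² - 309*((6 + 1)² + 51/145))) = 1/(-40531 + (2114 + (7² + 51/145)² - 309*(7² + 51/145))) = 1/(-40531 + (2114 + (49 + 51/145)² - 309*(49 + 51/145))) = 1/(-40531 + (2114 + (7156/145)² - 309*7156/145)) = 1/(-40531 + (2114 + 51208336/21025 - 2211204/145)) = 1/(-40531 - 224969394/21025) = 1/(-1077133669/21025) = -21025/1077133669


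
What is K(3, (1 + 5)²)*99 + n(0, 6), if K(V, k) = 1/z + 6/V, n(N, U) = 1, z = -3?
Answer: 166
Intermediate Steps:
K(V, k) = -⅓ + 6/V (K(V, k) = 1/(-3) + 6/V = 1*(-⅓) + 6/V = -⅓ + 6/V)
K(3, (1 + 5)²)*99 + n(0, 6) = ((⅓)*(18 - 1*3)/3)*99 + 1 = ((⅓)*(⅓)*(18 - 3))*99 + 1 = ((⅓)*(⅓)*15)*99 + 1 = (5/3)*99 + 1 = 165 + 1 = 166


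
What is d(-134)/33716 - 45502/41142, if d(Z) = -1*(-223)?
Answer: -762485383/693571836 ≈ -1.0994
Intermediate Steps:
d(Z) = 223
d(-134)/33716 - 45502/41142 = 223/33716 - 45502/41142 = 223*(1/33716) - 45502*1/41142 = 223/33716 - 22751/20571 = -762485383/693571836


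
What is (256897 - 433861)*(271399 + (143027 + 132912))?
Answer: -96859121832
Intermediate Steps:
(256897 - 433861)*(271399 + (143027 + 132912)) = -176964*(271399 + 275939) = -176964*547338 = -96859121832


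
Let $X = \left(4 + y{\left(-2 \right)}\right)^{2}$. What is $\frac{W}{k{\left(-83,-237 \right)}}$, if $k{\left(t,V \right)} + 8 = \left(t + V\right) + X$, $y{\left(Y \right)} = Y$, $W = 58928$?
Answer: $- \frac{14732}{81} \approx -181.88$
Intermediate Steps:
$X = 4$ ($X = \left(4 - 2\right)^{2} = 2^{2} = 4$)
$k{\left(t,V \right)} = -4 + V + t$ ($k{\left(t,V \right)} = -8 + \left(\left(t + V\right) + 4\right) = -8 + \left(\left(V + t\right) + 4\right) = -8 + \left(4 + V + t\right) = -4 + V + t$)
$\frac{W}{k{\left(-83,-237 \right)}} = \frac{58928}{-4 - 237 - 83} = \frac{58928}{-324} = 58928 \left(- \frac{1}{324}\right) = - \frac{14732}{81}$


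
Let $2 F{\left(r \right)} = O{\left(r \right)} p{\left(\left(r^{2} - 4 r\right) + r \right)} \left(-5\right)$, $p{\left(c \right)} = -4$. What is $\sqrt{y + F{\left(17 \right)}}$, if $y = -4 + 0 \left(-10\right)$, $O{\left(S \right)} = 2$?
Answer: $4$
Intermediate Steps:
$y = -4$ ($y = -4 + 0 = -4$)
$F{\left(r \right)} = 20$ ($F{\left(r \right)} = \frac{2 \left(-4\right) \left(-5\right)}{2} = \frac{\left(-8\right) \left(-5\right)}{2} = \frac{1}{2} \cdot 40 = 20$)
$\sqrt{y + F{\left(17 \right)}} = \sqrt{-4 + 20} = \sqrt{16} = 4$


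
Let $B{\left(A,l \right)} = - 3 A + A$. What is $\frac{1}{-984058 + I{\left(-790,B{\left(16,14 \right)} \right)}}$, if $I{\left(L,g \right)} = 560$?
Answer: $- \frac{1}{983498} \approx -1.0168 \cdot 10^{-6}$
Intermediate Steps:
$B{\left(A,l \right)} = - 2 A$
$\frac{1}{-984058 + I{\left(-790,B{\left(16,14 \right)} \right)}} = \frac{1}{-984058 + 560} = \frac{1}{-983498} = - \frac{1}{983498}$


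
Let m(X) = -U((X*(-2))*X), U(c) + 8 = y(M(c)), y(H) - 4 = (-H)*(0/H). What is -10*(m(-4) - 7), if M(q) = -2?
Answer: 30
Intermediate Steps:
y(H) = 4 (y(H) = 4 + (-H)*(0/H) = 4 - H*0 = 4 + 0 = 4)
U(c) = -4 (U(c) = -8 + 4 = -4)
m(X) = 4 (m(X) = -1*(-4) = 4)
-10*(m(-4) - 7) = -10*(4 - 7) = -10*(-3) = 30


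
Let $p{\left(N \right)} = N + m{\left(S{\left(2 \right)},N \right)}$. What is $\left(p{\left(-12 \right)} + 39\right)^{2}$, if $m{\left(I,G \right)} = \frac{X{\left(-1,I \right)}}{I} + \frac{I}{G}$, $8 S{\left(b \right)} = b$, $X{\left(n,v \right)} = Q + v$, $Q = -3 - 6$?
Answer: $\frac{148225}{2304} \approx 64.334$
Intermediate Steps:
$Q = -9$ ($Q = -3 - 6 = -9$)
$X{\left(n,v \right)} = -9 + v$
$S{\left(b \right)} = \frac{b}{8}$
$m{\left(I,G \right)} = \frac{I}{G} + \frac{-9 + I}{I}$ ($m{\left(I,G \right)} = \frac{-9 + I}{I} + \frac{I}{G} = \frac{I}{G} + \frac{-9 + I}{I}$)
$p{\left(N \right)} = -35 + N + \frac{1}{4 N}$ ($p{\left(N \right)} = N + \left(1 - \frac{9}{\frac{1}{8} \cdot 2} + \frac{\frac{1}{8} \cdot 2}{N}\right) = N + \left(1 - 9 \frac{1}{\frac{1}{4}} + \frac{1}{4 N}\right) = N + \left(1 - 36 + \frac{1}{4 N}\right) = N - \left(35 - \frac{1}{4 N}\right) = -35 + N + \frac{1}{4 N}$)
$\left(p{\left(-12 \right)} + 39\right)^{2} = \left(\left(-35 - 12 + \frac{1}{4 \left(-12\right)}\right) + 39\right)^{2} = \left(\left(-35 - 12 + \frac{1}{4} \left(- \frac{1}{12}\right)\right) + 39\right)^{2} = \left(\left(-35 - 12 - \frac{1}{48}\right) + 39\right)^{2} = \left(- \frac{2257}{48} + 39\right)^{2} = \left(- \frac{385}{48}\right)^{2} = \frac{148225}{2304}$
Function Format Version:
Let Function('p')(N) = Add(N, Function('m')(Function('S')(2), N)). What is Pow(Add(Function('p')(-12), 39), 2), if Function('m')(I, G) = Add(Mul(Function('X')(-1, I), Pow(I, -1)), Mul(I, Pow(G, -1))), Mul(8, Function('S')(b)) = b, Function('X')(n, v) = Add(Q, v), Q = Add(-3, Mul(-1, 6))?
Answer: Rational(148225, 2304) ≈ 64.334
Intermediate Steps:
Q = -9 (Q = Add(-3, -6) = -9)
Function('X')(n, v) = Add(-9, v)
Function('S')(b) = Mul(Rational(1, 8), b)
Function('m')(I, G) = Add(Mul(I, Pow(G, -1)), Mul(Pow(I, -1), Add(-9, I))) (Function('m')(I, G) = Add(Mul(Add(-9, I), Pow(I, -1)), Mul(I, Pow(G, -1))) = Add(Mul(Pow(I, -1), Add(-9, I)), Mul(I, Pow(G, -1))) = Add(Mul(I, Pow(G, -1)), Mul(Pow(I, -1), Add(-9, I))))
Function('p')(N) = Add(-35, N, Mul(Rational(1, 4), Pow(N, -1))) (Function('p')(N) = Add(N, Add(1, Mul(-9, Pow(Mul(Rational(1, 8), 2), -1)), Mul(Mul(Rational(1, 8), 2), Pow(N, -1)))) = Add(N, Add(1, Mul(-9, Pow(Rational(1, 4), -1)), Mul(Rational(1, 4), Pow(N, -1)))) = Add(N, Add(1, Mul(-9, 4), Mul(Rational(1, 4), Pow(N, -1)))) = Add(N, Add(1, -36, Mul(Rational(1, 4), Pow(N, -1)))) = Add(N, Add(-35, Mul(Rational(1, 4), Pow(N, -1)))) = Add(-35, N, Mul(Rational(1, 4), Pow(N, -1))))
Pow(Add(Function('p')(-12), 39), 2) = Pow(Add(Add(-35, -12, Mul(Rational(1, 4), Pow(-12, -1))), 39), 2) = Pow(Add(Add(-35, -12, Mul(Rational(1, 4), Rational(-1, 12))), 39), 2) = Pow(Add(Add(-35, -12, Rational(-1, 48)), 39), 2) = Pow(Add(Rational(-2257, 48), 39), 2) = Pow(Rational(-385, 48), 2) = Rational(148225, 2304)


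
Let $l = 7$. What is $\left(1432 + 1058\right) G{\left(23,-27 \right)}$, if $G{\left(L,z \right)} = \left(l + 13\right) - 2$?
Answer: $44820$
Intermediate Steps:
$G{\left(L,z \right)} = 18$ ($G{\left(L,z \right)} = \left(7 + 13\right) - 2 = 20 - 2 = 18$)
$\left(1432 + 1058\right) G{\left(23,-27 \right)} = \left(1432 + 1058\right) 18 = 2490 \cdot 18 = 44820$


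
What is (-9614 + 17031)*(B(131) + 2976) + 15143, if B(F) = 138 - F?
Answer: 22140054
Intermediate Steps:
(-9614 + 17031)*(B(131) + 2976) + 15143 = (-9614 + 17031)*((138 - 1*131) + 2976) + 15143 = 7417*((138 - 131) + 2976) + 15143 = 7417*(7 + 2976) + 15143 = 7417*2983 + 15143 = 22124911 + 15143 = 22140054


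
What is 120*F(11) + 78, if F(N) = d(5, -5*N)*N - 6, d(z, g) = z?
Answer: 5958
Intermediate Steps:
F(N) = -6 + 5*N (F(N) = 5*N - 6 = -6 + 5*N)
120*F(11) + 78 = 120*(-6 + 5*11) + 78 = 120*(-6 + 55) + 78 = 120*49 + 78 = 5880 + 78 = 5958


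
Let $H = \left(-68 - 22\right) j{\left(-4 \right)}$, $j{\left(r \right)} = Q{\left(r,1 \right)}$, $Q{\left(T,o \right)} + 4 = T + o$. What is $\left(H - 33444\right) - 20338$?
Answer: $-53152$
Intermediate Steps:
$Q{\left(T,o \right)} = -4 + T + o$ ($Q{\left(T,o \right)} = -4 + \left(T + o\right) = -4 + T + o$)
$j{\left(r \right)} = -3 + r$ ($j{\left(r \right)} = -4 + r + 1 = -3 + r$)
$H = 630$ ($H = \left(-68 - 22\right) \left(-3 - 4\right) = \left(-90\right) \left(-7\right) = 630$)
$\left(H - 33444\right) - 20338 = \left(630 - 33444\right) - 20338 = -32814 - 20338 = -53152$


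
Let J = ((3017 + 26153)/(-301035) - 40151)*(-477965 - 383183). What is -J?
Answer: -2081719447160468/60207 ≈ -3.4576e+10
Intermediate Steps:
J = 2081719447160468/60207 (J = (29170*(-1/301035) - 40151)*(-861148) = (-5834/60207 - 40151)*(-861148) = -2417377091/60207*(-861148) = 2081719447160468/60207 ≈ 3.4576e+10)
-J = -1*2081719447160468/60207 = -2081719447160468/60207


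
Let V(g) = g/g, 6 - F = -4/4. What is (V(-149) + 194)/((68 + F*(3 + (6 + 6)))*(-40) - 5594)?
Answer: -195/12514 ≈ -0.015583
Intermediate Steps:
F = 7 (F = 6 - (-4)/4 = 6 - 1*(-1) = 6 + 1 = 7)
V(g) = 1
(V(-149) + 194)/((68 + F*(3 + (6 + 6)))*(-40) - 5594) = (1 + 194)/((68 + 7*(3 + (6 + 6)))*(-40) - 5594) = 195/((68 + 7*(3 + 12))*(-40) - 5594) = 195/((68 + 7*15)*(-40) - 5594) = 195/((68 + 105)*(-40) - 5594) = 195/(173*(-40) - 5594) = 195/(-6920 - 5594) = 195/(-12514) = 195*(-1/12514) = -195/12514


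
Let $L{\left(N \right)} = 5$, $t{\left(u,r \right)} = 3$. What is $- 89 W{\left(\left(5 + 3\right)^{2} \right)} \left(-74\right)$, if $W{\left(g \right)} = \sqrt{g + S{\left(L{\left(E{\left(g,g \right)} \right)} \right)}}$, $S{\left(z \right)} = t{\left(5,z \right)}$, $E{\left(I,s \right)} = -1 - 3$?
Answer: $6586 \sqrt{67} \approx 53909.0$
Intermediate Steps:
$E{\left(I,s \right)} = -4$
$S{\left(z \right)} = 3$
$W{\left(g \right)} = \sqrt{3 + g}$ ($W{\left(g \right)} = \sqrt{g + 3} = \sqrt{3 + g}$)
$- 89 W{\left(\left(5 + 3\right)^{2} \right)} \left(-74\right) = - 89 \sqrt{3 + \left(5 + 3\right)^{2}} \left(-74\right) = - 89 \sqrt{3 + 8^{2}} \left(-74\right) = - 89 \sqrt{3 + 64} \left(-74\right) = - 89 \sqrt{67} \left(-74\right) = 6586 \sqrt{67}$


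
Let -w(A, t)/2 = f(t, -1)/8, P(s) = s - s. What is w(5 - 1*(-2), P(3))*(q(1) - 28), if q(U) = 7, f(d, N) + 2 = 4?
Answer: 21/2 ≈ 10.500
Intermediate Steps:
f(d, N) = 2 (f(d, N) = -2 + 4 = 2)
P(s) = 0
w(A, t) = -1/2 (w(A, t) = -4/8 = -2*1/4 = -1/2)
w(5 - 1*(-2), P(3))*(q(1) - 28) = -(7 - 28)/2 = -1/2*(-21) = 21/2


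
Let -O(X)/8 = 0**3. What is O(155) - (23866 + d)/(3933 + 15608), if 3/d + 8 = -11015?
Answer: -263074915/215400443 ≈ -1.2213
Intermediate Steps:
O(X) = 0 (O(X) = -8*0**3 = -8*0 = 0)
d = -3/11023 (d = 3/(-8 - 11015) = 3/(-11023) = 3*(-1/11023) = -3/11023 ≈ -0.00027216)
O(155) - (23866 + d)/(3933 + 15608) = 0 - (23866 - 3/11023)/(3933 + 15608) = 0 - 263074915/(11023*19541) = 0 - 1*263074915/215400443 = 0 - 263074915/215400443 = -263074915/215400443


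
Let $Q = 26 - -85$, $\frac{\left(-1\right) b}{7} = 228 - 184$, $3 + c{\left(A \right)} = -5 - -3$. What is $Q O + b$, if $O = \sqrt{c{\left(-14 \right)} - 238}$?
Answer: $-308 + 999 i \sqrt{3} \approx -308.0 + 1730.3 i$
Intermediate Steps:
$c{\left(A \right)} = -5$ ($c{\left(A \right)} = -3 - 2 = -5$)
$b = -308$ ($b = - 7 \left(228 - 184\right) = \left(-7\right) 44 = -308$)
$O = 9 i \sqrt{3}$ ($O = \sqrt{-5 - 238} = \sqrt{-243} = 9 i \sqrt{3} \approx 15.588 i$)
$Q = 111$ ($Q = 26 + 85 = 111$)
$Q O + b = 111 \cdot 9 i \sqrt{3} - 308 = 999 i \sqrt{3} - 308 = -308 + 999 i \sqrt{3}$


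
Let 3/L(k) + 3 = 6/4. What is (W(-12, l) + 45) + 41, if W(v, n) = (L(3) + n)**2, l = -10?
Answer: 230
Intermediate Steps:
L(k) = -2 (L(k) = 3/(-3 + 6/4) = 3/(-3 + 6*(1/4)) = 3/(-3 + 3/2) = 3/(-3/2) = 3*(-2/3) = -2)
W(v, n) = (-2 + n)**2
(W(-12, l) + 45) + 41 = ((-2 - 10)**2 + 45) + 41 = ((-12)**2 + 45) + 41 = (144 + 45) + 41 = 189 + 41 = 230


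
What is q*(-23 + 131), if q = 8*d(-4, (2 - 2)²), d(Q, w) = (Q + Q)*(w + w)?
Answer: 0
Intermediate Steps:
d(Q, w) = 4*Q*w (d(Q, w) = (2*Q)*(2*w) = 4*Q*w)
q = 0 (q = 8*(4*(-4)*(2 - 2)²) = 8*(4*(-4)*0²) = 8*(4*(-4)*0) = 8*0 = 0)
q*(-23 + 131) = 0*(-23 + 131) = 0*108 = 0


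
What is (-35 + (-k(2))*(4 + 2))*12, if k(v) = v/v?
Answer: -492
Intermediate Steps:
k(v) = 1
(-35 + (-k(2))*(4 + 2))*12 = (-35 + (-1*1)*(4 + 2))*12 = (-35 - 1*6)*12 = (-35 - 6)*12 = -41*12 = -492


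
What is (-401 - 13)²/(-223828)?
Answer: -42849/55957 ≈ -0.76575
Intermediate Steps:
(-401 - 13)²/(-223828) = (-414)²*(-1/223828) = 171396*(-1/223828) = -42849/55957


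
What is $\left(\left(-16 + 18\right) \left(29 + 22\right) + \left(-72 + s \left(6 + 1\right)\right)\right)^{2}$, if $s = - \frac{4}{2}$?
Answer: $256$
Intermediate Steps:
$s = -2$ ($s = \left(-4\right) \frac{1}{2} = -2$)
$\left(\left(-16 + 18\right) \left(29 + 22\right) + \left(-72 + s \left(6 + 1\right)\right)\right)^{2} = \left(\left(-16 + 18\right) \left(29 + 22\right) - \left(72 + 2 \left(6 + 1\right)\right)\right)^{2} = \left(2 \cdot 51 - 86\right)^{2} = \left(102 - 86\right)^{2} = 16^{2} = 256$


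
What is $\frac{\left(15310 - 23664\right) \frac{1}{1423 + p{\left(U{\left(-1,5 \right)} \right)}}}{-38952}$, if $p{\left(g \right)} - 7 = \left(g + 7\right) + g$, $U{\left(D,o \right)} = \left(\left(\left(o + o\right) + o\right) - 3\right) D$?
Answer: $\frac{4177}{27519588} \approx 0.00015178$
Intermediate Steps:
$U{\left(D,o \right)} = D \left(-3 + 3 o\right)$ ($U{\left(D,o \right)} = \left(\left(2 o + o\right) - 3\right) D = \left(3 o - 3\right) D = \left(-3 + 3 o\right) D = D \left(-3 + 3 o\right)$)
$p{\left(g \right)} = 14 + 2 g$ ($p{\left(g \right)} = 7 + \left(\left(g + 7\right) + g\right) = 7 + \left(\left(7 + g\right) + g\right) = 7 + \left(7 + 2 g\right) = 14 + 2 g$)
$\frac{\left(15310 - 23664\right) \frac{1}{1423 + p{\left(U{\left(-1,5 \right)} \right)}}}{-38952} = \frac{\left(15310 - 23664\right) \frac{1}{1423 + \left(14 + 2 \cdot 3 \left(-1\right) \left(-1 + 5\right)\right)}}{-38952} = - \frac{8354}{1423 + \left(14 + 2 \cdot 3 \left(-1\right) 4\right)} \left(- \frac{1}{38952}\right) = - \frac{8354}{1423 + \left(14 + 2 \left(-12\right)\right)} \left(- \frac{1}{38952}\right) = - \frac{8354}{1423 + \left(14 - 24\right)} \left(- \frac{1}{38952}\right) = - \frac{8354}{1423 - 10} \left(- \frac{1}{38952}\right) = - \frac{8354}{1413} \left(- \frac{1}{38952}\right) = \left(-8354\right) \frac{1}{1413} \left(- \frac{1}{38952}\right) = \left(- \frac{8354}{1413}\right) \left(- \frac{1}{38952}\right) = \frac{4177}{27519588}$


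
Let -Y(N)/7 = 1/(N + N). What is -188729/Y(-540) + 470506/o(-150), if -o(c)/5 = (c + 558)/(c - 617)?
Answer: -206640793043/7140 ≈ -2.8941e+7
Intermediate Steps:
o(c) = -5*(558 + c)/(-617 + c) (o(c) = -5*(c + 558)/(c - 617) = -5*(558 + c)/(-617 + c))
Y(N) = -7/(2*N) (Y(N) = -7/(N + N) = -7*1/(2*N) = -7/(2*N))
-188729/Y(-540) + 470506/o(-150) = -188729/((-7/2/(-540))) + 470506/((5*(-558 - 1*(-150))/(-617 - 150))) = -188729/((-7/2*(-1/540))) + 470506/((5*(-558 + 150)/(-767))) = -188729/7/1080 + 470506/((5*(-1/767)*(-408))) = -188729*1080/7 + 470506/(2040/767) = -203827320/7 + 470506*(767/2040) = -203827320/7 + 180439051/1020 = -206640793043/7140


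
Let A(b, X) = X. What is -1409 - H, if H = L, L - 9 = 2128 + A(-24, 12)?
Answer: -3558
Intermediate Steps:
L = 2149 (L = 9 + (2128 + 12) = 9 + 2140 = 2149)
H = 2149
-1409 - H = -1409 - 1*2149 = -1409 - 2149 = -3558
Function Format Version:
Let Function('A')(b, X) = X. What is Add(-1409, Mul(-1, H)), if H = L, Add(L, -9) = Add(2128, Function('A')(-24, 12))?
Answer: -3558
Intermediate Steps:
L = 2149 (L = Add(9, Add(2128, 12)) = Add(9, 2140) = 2149)
H = 2149
Add(-1409, Mul(-1, H)) = Add(-1409, Mul(-1, 2149)) = Add(-1409, -2149) = -3558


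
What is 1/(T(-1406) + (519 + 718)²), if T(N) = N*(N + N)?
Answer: 1/5483841 ≈ 1.8235e-7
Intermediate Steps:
T(N) = 2*N² (T(N) = N*(2*N) = 2*N²)
1/(T(-1406) + (519 + 718)²) = 1/(2*(-1406)² + (519 + 718)²) = 1/(2*1976836 + 1237²) = 1/(3953672 + 1530169) = 1/5483841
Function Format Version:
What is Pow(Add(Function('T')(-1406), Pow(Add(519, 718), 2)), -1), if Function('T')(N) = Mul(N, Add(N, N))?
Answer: Rational(1, 5483841) ≈ 1.8235e-7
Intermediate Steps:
Function('T')(N) = Mul(2, Pow(N, 2)) (Function('T')(N) = Mul(N, Mul(2, N)) = Mul(2, Pow(N, 2)))
Pow(Add(Function('T')(-1406), Pow(Add(519, 718), 2)), -1) = Pow(Add(Mul(2, Pow(-1406, 2)), Pow(Add(519, 718), 2)), -1) = Pow(Add(Mul(2, 1976836), Pow(1237, 2)), -1) = Pow(Add(3953672, 1530169), -1) = Pow(5483841, -1) = Rational(1, 5483841)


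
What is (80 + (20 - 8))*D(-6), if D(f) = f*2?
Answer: -1104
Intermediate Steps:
D(f) = 2*f
(80 + (20 - 8))*D(-6) = (80 + (20 - 8))*(2*(-6)) = (80 + 12)*(-12) = 92*(-12) = -1104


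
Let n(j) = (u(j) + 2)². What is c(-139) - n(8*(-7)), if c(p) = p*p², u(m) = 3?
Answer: -2685644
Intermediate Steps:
c(p) = p³
n(j) = 25 (n(j) = (3 + 2)² = 5² = 25)
c(-139) - n(8*(-7)) = (-139)³ - 1*25 = -2685619 - 25 = -2685644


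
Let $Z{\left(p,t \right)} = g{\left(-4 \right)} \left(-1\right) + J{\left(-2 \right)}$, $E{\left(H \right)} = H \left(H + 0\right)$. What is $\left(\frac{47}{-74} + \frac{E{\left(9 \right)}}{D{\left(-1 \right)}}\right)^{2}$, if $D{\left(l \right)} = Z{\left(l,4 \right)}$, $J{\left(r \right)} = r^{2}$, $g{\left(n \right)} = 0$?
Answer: $\frac{8427409}{21904} \approx 384.74$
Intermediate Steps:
$E{\left(H \right)} = H^{2}$ ($E{\left(H \right)} = H H = H^{2}$)
$Z{\left(p,t \right)} = 4$ ($Z{\left(p,t \right)} = 0 \left(-1\right) + \left(-2\right)^{2} = 0 + 4 = 4$)
$D{\left(l \right)} = 4$
$\left(\frac{47}{-74} + \frac{E{\left(9 \right)}}{D{\left(-1 \right)}}\right)^{2} = \left(\frac{47}{-74} + \frac{9^{2}}{4}\right)^{2} = \left(47 \left(- \frac{1}{74}\right) + 81 \cdot \frac{1}{4}\right)^{2} = \left(- \frac{47}{74} + \frac{81}{4}\right)^{2} = \left(\frac{2903}{148}\right)^{2} = \frac{8427409}{21904}$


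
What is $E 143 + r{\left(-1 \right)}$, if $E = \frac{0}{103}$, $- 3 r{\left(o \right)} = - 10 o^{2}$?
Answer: $\frac{10}{3} \approx 3.3333$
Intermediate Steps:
$r{\left(o \right)} = \frac{10 o^{2}}{3}$ ($r{\left(o \right)} = - \frac{\left(-10\right) o^{2}}{3} = \frac{10 o^{2}}{3}$)
$E = 0$ ($E = 0 \cdot \frac{1}{103} = 0$)
$E 143 + r{\left(-1 \right)} = 0 \cdot 143 + \frac{10 \left(-1\right)^{2}}{3} = 0 + \frac{10}{3} \cdot 1 = 0 + \frac{10}{3} = \frac{10}{3}$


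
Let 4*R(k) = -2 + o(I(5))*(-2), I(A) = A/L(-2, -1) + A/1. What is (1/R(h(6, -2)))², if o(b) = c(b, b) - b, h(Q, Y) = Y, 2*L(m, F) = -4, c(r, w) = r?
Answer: 4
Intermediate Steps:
L(m, F) = -2 (L(m, F) = (½)*(-4) = -2)
I(A) = A/2 (I(A) = A/(-2) + A/1 = A*(-½) + A*1 = -A/2 + A = A/2)
o(b) = 0 (o(b) = b - b = 0)
R(k) = -½ (R(k) = (-2 + 0*(-2))/4 = (-2 + 0)/4 = (¼)*(-2) = -½)
(1/R(h(6, -2)))² = (1/(-½))² = (-2)² = 4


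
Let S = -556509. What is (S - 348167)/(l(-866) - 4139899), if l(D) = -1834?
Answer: 904676/4141733 ≈ 0.21843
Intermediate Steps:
(S - 348167)/(l(-866) - 4139899) = (-556509 - 348167)/(-1834 - 4139899) = -904676/(-4141733) = -904676*(-1/4141733) = 904676/4141733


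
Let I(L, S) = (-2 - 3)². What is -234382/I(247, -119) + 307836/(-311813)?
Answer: -73091050466/7795325 ≈ -9376.3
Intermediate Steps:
I(L, S) = 25 (I(L, S) = (-5)² = 25)
-234382/I(247, -119) + 307836/(-311813) = -234382/25 + 307836/(-311813) = -234382*1/25 + 307836*(-1/311813) = -234382/25 - 307836/311813 = -73091050466/7795325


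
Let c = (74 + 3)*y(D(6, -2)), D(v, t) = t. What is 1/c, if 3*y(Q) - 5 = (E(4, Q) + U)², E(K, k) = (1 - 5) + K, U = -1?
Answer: 1/154 ≈ 0.0064935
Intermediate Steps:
E(K, k) = -4 + K
y(Q) = 2 (y(Q) = 5/3 + ((-4 + 4) - 1)²/3 = 5/3 + (0 - 1)²/3 = 5/3 + (⅓)*(-1)² = 5/3 + (⅓)*1 = 5/3 + ⅓ = 2)
c = 154 (c = (74 + 3)*2 = 77*2 = 154)
1/c = 1/154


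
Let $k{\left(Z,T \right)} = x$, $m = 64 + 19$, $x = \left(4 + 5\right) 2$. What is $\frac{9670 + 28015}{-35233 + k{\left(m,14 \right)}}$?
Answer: $- \frac{7537}{7043} \approx -1.0701$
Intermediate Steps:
$x = 18$ ($x = 9 \cdot 2 = 18$)
$m = 83$
$k{\left(Z,T \right)} = 18$
$\frac{9670 + 28015}{-35233 + k{\left(m,14 \right)}} = \frac{9670 + 28015}{-35233 + 18} = \frac{37685}{-35215} = 37685 \left(- \frac{1}{35215}\right) = - \frac{7537}{7043}$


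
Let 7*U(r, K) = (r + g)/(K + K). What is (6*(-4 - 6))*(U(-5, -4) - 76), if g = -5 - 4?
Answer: 4545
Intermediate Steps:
g = -9
U(r, K) = (-9 + r)/(14*K) (U(r, K) = ((r - 9)/(K + K))/7 = ((-9 + r)/((2*K)))/7 = ((-9 + r)*(1/(2*K)))/7 = ((-9 + r)/(2*K))/7 = (-9 + r)/(14*K))
(6*(-4 - 6))*(U(-5, -4) - 76) = (6*(-4 - 6))*((1/14)*(-9 - 5)/(-4) - 76) = (6*(-10))*((1/14)*(-1/4)*(-14) - 76) = -60*(1/4 - 76) = -60*(-303/4) = 4545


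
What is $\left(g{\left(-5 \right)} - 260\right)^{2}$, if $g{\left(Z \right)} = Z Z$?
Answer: $55225$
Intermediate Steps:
$g{\left(Z \right)} = Z^{2}$
$\left(g{\left(-5 \right)} - 260\right)^{2} = \left(\left(-5\right)^{2} - 260\right)^{2} = \left(25 - 260\right)^{2} = \left(-235\right)^{2} = 55225$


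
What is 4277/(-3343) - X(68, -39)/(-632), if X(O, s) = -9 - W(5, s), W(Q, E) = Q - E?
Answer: -2880243/2112776 ≈ -1.3633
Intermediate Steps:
X(O, s) = -14 + s (X(O, s) = -9 - (5 - s) = -9 + (-5 + s) = -14 + s)
4277/(-3343) - X(68, -39)/(-632) = 4277/(-3343) - (-14 - 39)/(-632) = 4277*(-1/3343) - 1*(-53)*(-1/632) = -4277/3343 + 53*(-1/632) = -4277/3343 - 53/632 = -2880243/2112776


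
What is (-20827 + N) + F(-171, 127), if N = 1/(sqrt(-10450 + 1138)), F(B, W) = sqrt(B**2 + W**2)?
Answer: -20827 + sqrt(45370) - I*sqrt(582)/2328 ≈ -20614.0 - 0.010363*I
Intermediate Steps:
N = -I*sqrt(582)/2328 (N = 1/(sqrt(-9312)) = 1/(4*I*sqrt(582)) = -I*sqrt(582)/2328 ≈ -0.010363*I)
(-20827 + N) + F(-171, 127) = (-20827 - I*sqrt(582)/2328) + sqrt((-171)**2 + 127**2) = (-20827 - I*sqrt(582)/2328) + sqrt(29241 + 16129) = (-20827 - I*sqrt(582)/2328) + sqrt(45370) = -20827 + sqrt(45370) - I*sqrt(582)/2328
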